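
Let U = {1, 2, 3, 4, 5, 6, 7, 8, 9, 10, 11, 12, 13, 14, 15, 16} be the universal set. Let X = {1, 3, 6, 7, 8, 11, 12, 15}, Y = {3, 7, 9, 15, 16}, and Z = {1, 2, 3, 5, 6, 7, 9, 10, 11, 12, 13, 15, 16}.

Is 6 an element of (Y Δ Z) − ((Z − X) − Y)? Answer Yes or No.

Yes

6 ∉ Y and 6 ∈ Z, so 6 ∈ Y Δ Z
6 ∈ Z and 6 ∈ X, so 6 ∉ Z − X
6 ∉ (Z − X) and 6 ∉ Y, so 6 ∉ (Z − X) − Y
6 ∈ (Y Δ Z) and 6 ∉ ((Z − X) − Y), so 6 ∈ (Y Δ Z) − ((Z − X) − Y)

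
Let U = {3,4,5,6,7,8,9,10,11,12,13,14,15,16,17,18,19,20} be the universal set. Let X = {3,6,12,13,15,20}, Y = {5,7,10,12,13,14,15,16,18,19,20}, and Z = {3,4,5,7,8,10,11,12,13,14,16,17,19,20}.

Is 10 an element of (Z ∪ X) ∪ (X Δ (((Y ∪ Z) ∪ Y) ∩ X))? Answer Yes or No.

Yes

10 ∈ Z and 10 ∉ X, so 10 ∈ Z ∪ X
10 ∈ Y and 10 ∈ Z, so 10 ∈ Y ∪ Z
10 ∈ (Y ∪ Z) and 10 ∈ Y, so 10 ∈ (Y ∪ Z) ∪ Y
10 ∈ ((Y ∪ Z) ∪ Y) and 10 ∉ X, so 10 ∉ ((Y ∪ Z) ∪ Y) ∩ X
10 ∉ X and 10 ∉ (((Y ∪ Z) ∪ Y) ∩ X), so 10 ∉ X Δ (((Y ∪ Z) ∪ Y) ∩ X)
10 ∈ (Z ∪ X) and 10 ∉ (X Δ (((Y ∪ Z) ∪ Y) ∩ X)), so 10 ∈ (Z ∪ X) ∪ (X Δ (((Y ∪ Z) ∪ Y) ∩ X))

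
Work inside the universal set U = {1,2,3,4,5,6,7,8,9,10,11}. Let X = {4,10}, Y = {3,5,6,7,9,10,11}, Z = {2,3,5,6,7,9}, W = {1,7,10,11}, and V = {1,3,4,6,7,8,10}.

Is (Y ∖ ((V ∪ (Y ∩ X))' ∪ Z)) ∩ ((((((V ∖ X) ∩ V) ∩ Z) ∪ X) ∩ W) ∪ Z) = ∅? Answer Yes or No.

Y ∩ X = {10}
V ∪ (Y ∩ X) = {1,3,4,6,7,8,10}
(V ∪ (Y ∩ X))' = {2,5,9,11}
(V ∪ (Y ∩ X))' ∪ Z = {2,3,5,6,7,9,11}
Y ∖ ((V ∪ (Y ∩ X))' ∪ Z) = {10}
V ∖ X = {1,3,6,7,8}
(V ∖ X) ∩ V = {1,3,6,7,8}
((V ∖ X) ∩ V) ∩ Z = {3,6,7}
(((V ∖ X) ∩ V) ∩ Z) ∪ X = {3,4,6,7,10}
((((V ∖ X) ∩ V) ∩ Z) ∪ X) ∩ W = {7,10}
(((((V ∖ X) ∩ V) ∩ Z) ∪ X) ∩ W) ∪ Z = {2,3,5,6,7,9,10}
10 lies in both, so they are not disjoint.

No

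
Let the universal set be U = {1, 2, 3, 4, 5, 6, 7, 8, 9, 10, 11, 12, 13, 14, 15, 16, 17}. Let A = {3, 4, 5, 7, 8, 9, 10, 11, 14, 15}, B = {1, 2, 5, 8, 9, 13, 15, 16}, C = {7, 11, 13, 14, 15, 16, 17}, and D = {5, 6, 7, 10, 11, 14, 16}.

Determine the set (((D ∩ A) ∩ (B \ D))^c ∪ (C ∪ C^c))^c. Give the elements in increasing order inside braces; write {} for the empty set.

D ∩ A = {5, 7, 10, 11, 14}
B \ D = {1, 2, 8, 9, 13, 15}
(D ∩ A) ∩ (B \ D) = {}
((D ∩ A) ∩ (B \ D))^c = {1, 2, 3, 4, 5, 6, 7, 8, 9, 10, 11, 12, 13, 14, 15, 16, 17}
C^c = {1, 2, 3, 4, 5, 6, 8, 9, 10, 12}
C ∪ C^c = {1, 2, 3, 4, 5, 6, 7, 8, 9, 10, 11, 12, 13, 14, 15, 16, 17}
((D ∩ A) ∩ (B \ D))^c ∪ (C ∪ C^c) = {1, 2, 3, 4, 5, 6, 7, 8, 9, 10, 11, 12, 13, 14, 15, 16, 17}
(((D ∩ A) ∩ (B \ D))^c ∪ (C ∪ C^c))^c = {}

{}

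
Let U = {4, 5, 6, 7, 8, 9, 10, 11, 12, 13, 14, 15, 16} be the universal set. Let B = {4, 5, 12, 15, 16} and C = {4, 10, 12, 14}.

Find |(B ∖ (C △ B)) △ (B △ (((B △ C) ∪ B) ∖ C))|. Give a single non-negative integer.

C △ B = {5, 10, 14, 15, 16}
B ∖ (C △ B) = {4, 12}
B △ C = {5, 10, 14, 15, 16}
(B △ C) ∪ B = {4, 5, 10, 12, 14, 15, 16}
((B △ C) ∪ B) ∖ C = {5, 15, 16}
B △ (((B △ C) ∪ B) ∖ C) = {4, 12}
(B ∖ (C △ B)) △ (B △ (((B △ C) ∪ B) ∖ C)) = {}
|(B ∖ (C △ B)) △ (B △ (((B △ C) ∪ B) ∖ C))| = 0

0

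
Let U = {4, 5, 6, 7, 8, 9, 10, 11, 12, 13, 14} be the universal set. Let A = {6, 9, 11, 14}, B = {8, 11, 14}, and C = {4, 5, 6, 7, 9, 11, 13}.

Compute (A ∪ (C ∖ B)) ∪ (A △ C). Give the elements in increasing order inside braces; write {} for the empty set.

{4, 5, 6, 7, 9, 11, 13, 14}

C ∖ B = {4, 5, 6, 7, 9, 13}
A ∪ (C ∖ B) = {4, 5, 6, 7, 9, 11, 13, 14}
A △ C = {4, 5, 7, 13, 14}
(A ∪ (C ∖ B)) ∪ (A △ C) = {4, 5, 6, 7, 9, 11, 13, 14}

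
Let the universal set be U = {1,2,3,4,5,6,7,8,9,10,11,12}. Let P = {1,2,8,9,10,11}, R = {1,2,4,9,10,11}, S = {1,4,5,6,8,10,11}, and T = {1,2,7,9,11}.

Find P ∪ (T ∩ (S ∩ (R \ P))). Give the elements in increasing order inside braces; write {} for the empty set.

{1,2,8,9,10,11}

R \ P = {4}
S ∩ (R \ P) = {4}
T ∩ (S ∩ (R \ P)) = {}
P ∪ (T ∩ (S ∩ (R \ P))) = {1,2,8,9,10,11}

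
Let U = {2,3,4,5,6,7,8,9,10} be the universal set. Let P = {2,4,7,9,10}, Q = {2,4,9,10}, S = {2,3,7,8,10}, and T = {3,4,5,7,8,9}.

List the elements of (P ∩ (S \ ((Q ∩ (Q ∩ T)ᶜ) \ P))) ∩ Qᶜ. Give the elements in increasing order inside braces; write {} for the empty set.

Q ∩ T = {4,9}
(Q ∩ T)ᶜ = {2,3,5,6,7,8,10}
Q ∩ (Q ∩ T)ᶜ = {2,10}
(Q ∩ (Q ∩ T)ᶜ) \ P = {}
S \ ((Q ∩ (Q ∩ T)ᶜ) \ P) = {2,3,7,8,10}
P ∩ (S \ ((Q ∩ (Q ∩ T)ᶜ) \ P)) = {2,7,10}
Qᶜ = {3,5,6,7,8}
(P ∩ (S \ ((Q ∩ (Q ∩ T)ᶜ) \ P))) ∩ Qᶜ = {7}

{7}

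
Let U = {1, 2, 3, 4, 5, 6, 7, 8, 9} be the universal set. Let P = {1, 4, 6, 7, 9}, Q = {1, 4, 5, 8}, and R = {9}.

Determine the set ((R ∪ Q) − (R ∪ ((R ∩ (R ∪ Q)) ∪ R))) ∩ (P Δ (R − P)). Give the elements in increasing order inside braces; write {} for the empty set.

R ∪ Q = {1, 4, 5, 8, 9}
R ∩ (R ∪ Q) = {9}
(R ∩ (R ∪ Q)) ∪ R = {9}
R ∪ ((R ∩ (R ∪ Q)) ∪ R) = {9}
(R ∪ Q) − (R ∪ ((R ∩ (R ∪ Q)) ∪ R)) = {1, 4, 5, 8}
R − P = {}
P Δ (R − P) = {1, 4, 6, 7, 9}
((R ∪ Q) − (R ∪ ((R ∩ (R ∪ Q)) ∪ R))) ∩ (P Δ (R − P)) = {1, 4}

{1, 4}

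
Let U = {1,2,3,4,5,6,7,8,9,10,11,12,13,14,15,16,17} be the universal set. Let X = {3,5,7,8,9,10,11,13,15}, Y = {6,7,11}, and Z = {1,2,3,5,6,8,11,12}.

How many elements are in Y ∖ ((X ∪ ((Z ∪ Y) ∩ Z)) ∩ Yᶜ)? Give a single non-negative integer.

Z ∪ Y = {1,2,3,5,6,7,8,11,12}
(Z ∪ Y) ∩ Z = {1,2,3,5,6,8,11,12}
X ∪ ((Z ∪ Y) ∩ Z) = {1,2,3,5,6,7,8,9,10,11,12,13,15}
Yᶜ = {1,2,3,4,5,8,9,10,12,13,14,15,16,17}
(X ∪ ((Z ∪ Y) ∩ Z)) ∩ Yᶜ = {1,2,3,5,8,9,10,12,13,15}
Y ∖ ((X ∪ ((Z ∪ Y) ∩ Z)) ∩ Yᶜ) = {6,7,11}
|Y ∖ ((X ∪ ((Z ∪ Y) ∩ Z)) ∩ Yᶜ)| = 3

3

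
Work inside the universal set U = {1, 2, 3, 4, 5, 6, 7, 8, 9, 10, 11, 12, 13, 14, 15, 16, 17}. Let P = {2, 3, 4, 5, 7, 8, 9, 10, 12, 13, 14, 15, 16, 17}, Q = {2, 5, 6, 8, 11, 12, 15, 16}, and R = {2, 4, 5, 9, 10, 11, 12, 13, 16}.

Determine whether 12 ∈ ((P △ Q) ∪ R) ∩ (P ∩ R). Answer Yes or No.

Yes

12 ∈ P and 12 ∈ Q, so 12 ∉ P △ Q
12 ∉ (P △ Q) and 12 ∈ R, so 12 ∈ (P △ Q) ∪ R
12 ∈ P and 12 ∈ R, so 12 ∈ P ∩ R
12 ∈ ((P △ Q) ∪ R) and 12 ∈ (P ∩ R), so 12 ∈ ((P △ Q) ∪ R) ∩ (P ∩ R)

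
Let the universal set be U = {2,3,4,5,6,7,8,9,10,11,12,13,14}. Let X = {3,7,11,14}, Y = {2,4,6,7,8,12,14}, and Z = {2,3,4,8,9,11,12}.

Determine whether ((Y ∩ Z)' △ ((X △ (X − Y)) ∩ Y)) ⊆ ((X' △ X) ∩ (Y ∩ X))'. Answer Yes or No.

Yes

Y ∩ Z = {2,4,8,12}
(Y ∩ Z)' = {3,5,6,7,9,10,11,13,14}
X − Y = {3,11}
X △ (X − Y) = {7,14}
(X △ (X − Y)) ∩ Y = {7,14}
(Y ∩ Z)' △ ((X △ (X − Y)) ∩ Y) = {3,5,6,9,10,11,13}
X' = {2,4,5,6,8,9,10,12,13}
X' △ X = {2,3,4,5,6,7,8,9,10,11,12,13,14}
Y ∩ X = {7,14}
(X' △ X) ∩ (Y ∩ X) = {7,14}
((X' △ X) ∩ (Y ∩ X))' = {2,3,4,5,6,8,9,10,11,12,13}
Every element of {3,5,6,9,10,11,13} is in {2,3,4,5,6,8,9,10,11,12,13}, so (Y ∩ Z)' △ ((X △ (X − Y)) ∩ Y) ⊆ ((X' △ X) ∩ (Y ∩ X))'.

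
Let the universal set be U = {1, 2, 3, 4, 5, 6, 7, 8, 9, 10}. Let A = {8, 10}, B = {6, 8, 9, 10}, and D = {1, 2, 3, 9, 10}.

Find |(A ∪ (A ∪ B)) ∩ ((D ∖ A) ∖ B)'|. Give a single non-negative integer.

4

A ∪ B = {6, 8, 9, 10}
A ∪ (A ∪ B) = {6, 8, 9, 10}
D ∖ A = {1, 2, 3, 9}
(D ∖ A) ∖ B = {1, 2, 3}
((D ∖ A) ∖ B)' = {4, 5, 6, 7, 8, 9, 10}
(A ∪ (A ∪ B)) ∩ ((D ∖ A) ∖ B)' = {6, 8, 9, 10}
|(A ∪ (A ∪ B)) ∩ ((D ∖ A) ∖ B)'| = 4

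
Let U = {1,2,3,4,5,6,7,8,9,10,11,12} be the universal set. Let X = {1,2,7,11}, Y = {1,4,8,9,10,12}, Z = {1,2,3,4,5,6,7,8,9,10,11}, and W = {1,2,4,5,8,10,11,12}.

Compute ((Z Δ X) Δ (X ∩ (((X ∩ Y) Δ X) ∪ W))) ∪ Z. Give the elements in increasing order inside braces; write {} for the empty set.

{1,2,3,4,5,6,7,8,9,10,11}

Z Δ X = {3,4,5,6,8,9,10}
X ∩ Y = {1}
(X ∩ Y) Δ X = {2,7,11}
((X ∩ Y) Δ X) ∪ W = {1,2,4,5,7,8,10,11,12}
X ∩ (((X ∩ Y) Δ X) ∪ W) = {1,2,7,11}
(Z Δ X) Δ (X ∩ (((X ∩ Y) Δ X) ∪ W)) = {1,2,3,4,5,6,7,8,9,10,11}
((Z Δ X) Δ (X ∩ (((X ∩ Y) Δ X) ∪ W))) ∪ Z = {1,2,3,4,5,6,7,8,9,10,11}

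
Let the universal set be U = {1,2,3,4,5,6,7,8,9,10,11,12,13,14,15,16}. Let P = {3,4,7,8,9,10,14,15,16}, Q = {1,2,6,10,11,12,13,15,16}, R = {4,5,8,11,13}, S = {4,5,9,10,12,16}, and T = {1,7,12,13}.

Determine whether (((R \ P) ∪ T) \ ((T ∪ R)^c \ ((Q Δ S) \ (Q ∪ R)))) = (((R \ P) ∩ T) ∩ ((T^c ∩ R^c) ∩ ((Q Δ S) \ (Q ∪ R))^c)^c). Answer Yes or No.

No

R \ P = {5,11,13}
(R \ P) ∪ T = {1,5,7,11,12,13}
T ∪ R = {1,4,5,7,8,11,12,13}
(T ∪ R)^c = {2,3,6,9,10,14,15,16}
Q Δ S = {1,2,4,5,6,9,11,13,15}
Q ∪ R = {1,2,4,5,6,8,10,11,12,13,15,16}
(Q Δ S) \ (Q ∪ R) = {9}
(T ∪ R)^c \ ((Q Δ S) \ (Q ∪ R)) = {2,3,6,10,14,15,16}
((R \ P) ∪ T) \ ((T ∪ R)^c \ ((Q Δ S) \ (Q ∪ R))) = {1,5,7,11,12,13}
(R \ P) ∩ T = {13}
T^c = {2,3,4,5,6,8,9,10,11,14,15,16}
R^c = {1,2,3,6,7,9,10,12,14,15,16}
T^c ∩ R^c = {2,3,6,9,10,14,15,16}
((Q Δ S) \ (Q ∪ R))^c = {1,2,3,4,5,6,7,8,10,11,12,13,14,15,16}
(T^c ∩ R^c) ∩ ((Q Δ S) \ (Q ∪ R))^c = {2,3,6,10,14,15,16}
((T^c ∩ R^c) ∩ ((Q Δ S) \ (Q ∪ R))^c)^c = {1,4,5,7,8,9,11,12,13}
((R \ P) ∩ T) ∩ ((T^c ∩ R^c) ∩ ((Q Δ S) \ (Q ∪ R))^c)^c = {13}
1 ∈ ((R \ P) ∪ T) \ ((T ∪ R)^c \ ((Q Δ S) \ (Q ∪ R))) but 1 ∉ ((R \ P) ∩ T) ∩ ((T^c ∩ R^c) ∩ ((Q Δ S) \ (Q ∪ R))^c)^c, so they differ.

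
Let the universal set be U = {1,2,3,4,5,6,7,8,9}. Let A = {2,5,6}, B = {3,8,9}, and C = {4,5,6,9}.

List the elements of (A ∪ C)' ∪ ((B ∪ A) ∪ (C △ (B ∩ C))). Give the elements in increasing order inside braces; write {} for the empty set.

{1,2,3,4,5,6,7,8,9}

A ∪ C = {2,4,5,6,9}
(A ∪ C)' = {1,3,7,8}
B ∪ A = {2,3,5,6,8,9}
B ∩ C = {9}
C △ (B ∩ C) = {4,5,6}
(B ∪ A) ∪ (C △ (B ∩ C)) = {2,3,4,5,6,8,9}
(A ∪ C)' ∪ ((B ∪ A) ∪ (C △ (B ∩ C))) = {1,2,3,4,5,6,7,8,9}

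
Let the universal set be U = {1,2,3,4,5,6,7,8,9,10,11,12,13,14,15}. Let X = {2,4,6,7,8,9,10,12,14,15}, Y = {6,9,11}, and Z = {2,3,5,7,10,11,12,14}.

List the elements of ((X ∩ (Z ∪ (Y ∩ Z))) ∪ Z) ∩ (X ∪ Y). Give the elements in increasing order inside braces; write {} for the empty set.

{2,7,10,11,12,14}

Y ∩ Z = {11}
Z ∪ (Y ∩ Z) = {2,3,5,7,10,11,12,14}
X ∩ (Z ∪ (Y ∩ Z)) = {2,7,10,12,14}
(X ∩ (Z ∪ (Y ∩ Z))) ∪ Z = {2,3,5,7,10,11,12,14}
X ∪ Y = {2,4,6,7,8,9,10,11,12,14,15}
((X ∩ (Z ∪ (Y ∩ Z))) ∪ Z) ∩ (X ∪ Y) = {2,7,10,11,12,14}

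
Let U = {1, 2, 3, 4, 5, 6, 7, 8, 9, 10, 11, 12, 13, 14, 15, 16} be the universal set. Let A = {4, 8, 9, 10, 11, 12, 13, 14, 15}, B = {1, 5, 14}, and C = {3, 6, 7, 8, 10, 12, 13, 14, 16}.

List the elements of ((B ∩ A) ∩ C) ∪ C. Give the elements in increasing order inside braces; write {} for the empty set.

{3, 6, 7, 8, 10, 12, 13, 14, 16}

B ∩ A = {14}
(B ∩ A) ∩ C = {14}
((B ∩ A) ∩ C) ∪ C = {3, 6, 7, 8, 10, 12, 13, 14, 16}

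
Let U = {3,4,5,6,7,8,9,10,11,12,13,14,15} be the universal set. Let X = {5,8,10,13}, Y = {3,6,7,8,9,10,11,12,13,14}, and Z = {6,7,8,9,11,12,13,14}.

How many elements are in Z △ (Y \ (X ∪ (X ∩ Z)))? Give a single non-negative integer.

X ∩ Z = {8,13}
X ∪ (X ∩ Z) = {5,8,10,13}
Y \ (X ∪ (X ∩ Z)) = {3,6,7,9,11,12,14}
Z △ (Y \ (X ∪ (X ∩ Z))) = {3,8,13}
|Z △ (Y \ (X ∪ (X ∩ Z)))| = 3

3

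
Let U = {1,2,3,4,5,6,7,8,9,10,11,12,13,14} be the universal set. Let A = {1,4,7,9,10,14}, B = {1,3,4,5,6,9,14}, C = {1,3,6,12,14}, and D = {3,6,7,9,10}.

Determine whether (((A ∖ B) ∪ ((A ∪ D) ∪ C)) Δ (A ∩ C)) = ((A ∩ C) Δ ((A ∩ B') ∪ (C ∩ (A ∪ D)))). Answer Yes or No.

A ∖ B = {7,10}
A ∪ D = {1,3,4,6,7,9,10,14}
(A ∪ D) ∪ C = {1,3,4,6,7,9,10,12,14}
(A ∖ B) ∪ ((A ∪ D) ∪ C) = {1,3,4,6,7,9,10,12,14}
A ∩ C = {1,14}
((A ∖ B) ∪ ((A ∪ D) ∪ C)) Δ (A ∩ C) = {3,4,6,7,9,10,12}
B' = {2,7,8,10,11,12,13}
A ∩ B' = {7,10}
C ∩ (A ∪ D) = {1,3,6,14}
(A ∩ B') ∪ (C ∩ (A ∪ D)) = {1,3,6,7,10,14}
(A ∩ C) Δ ((A ∩ B') ∪ (C ∩ (A ∪ D))) = {3,6,7,10}
4 ∈ ((A ∖ B) ∪ ((A ∪ D) ∪ C)) Δ (A ∩ C) but 4 ∉ (A ∩ C) Δ ((A ∩ B') ∪ (C ∩ (A ∪ D))), so they differ.

No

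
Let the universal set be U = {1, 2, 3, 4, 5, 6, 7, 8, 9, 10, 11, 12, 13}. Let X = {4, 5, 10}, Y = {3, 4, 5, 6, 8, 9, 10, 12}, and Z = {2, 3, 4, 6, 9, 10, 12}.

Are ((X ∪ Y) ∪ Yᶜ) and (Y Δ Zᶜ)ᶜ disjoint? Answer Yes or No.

No

X ∪ Y = {3, 4, 5, 6, 8, 9, 10, 12}
Yᶜ = {1, 2, 7, 11, 13}
(X ∪ Y) ∪ Yᶜ = {1, 2, 3, 4, 5, 6, 7, 8, 9, 10, 11, 12, 13}
Zᶜ = {1, 5, 7, 8, 11, 13}
Y Δ Zᶜ = {1, 3, 4, 6, 7, 9, 10, 11, 12, 13}
(Y Δ Zᶜ)ᶜ = {2, 5, 8}
2 lies in both, so they are not disjoint.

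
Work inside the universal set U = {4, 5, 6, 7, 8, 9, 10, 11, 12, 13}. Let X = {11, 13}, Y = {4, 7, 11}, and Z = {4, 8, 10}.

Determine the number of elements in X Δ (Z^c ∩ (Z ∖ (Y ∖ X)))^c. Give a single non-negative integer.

Z^c = {5, 6, 7, 9, 11, 12, 13}
Y ∖ X = {4, 7}
Z ∖ (Y ∖ X) = {8, 10}
Z^c ∩ (Z ∖ (Y ∖ X)) = {}
(Z^c ∩ (Z ∖ (Y ∖ X)))^c = {4, 5, 6, 7, 8, 9, 10, 11, 12, 13}
X Δ (Z^c ∩ (Z ∖ (Y ∖ X)))^c = {4, 5, 6, 7, 8, 9, 10, 12}
|X Δ (Z^c ∩ (Z ∖ (Y ∖ X)))^c| = 8

8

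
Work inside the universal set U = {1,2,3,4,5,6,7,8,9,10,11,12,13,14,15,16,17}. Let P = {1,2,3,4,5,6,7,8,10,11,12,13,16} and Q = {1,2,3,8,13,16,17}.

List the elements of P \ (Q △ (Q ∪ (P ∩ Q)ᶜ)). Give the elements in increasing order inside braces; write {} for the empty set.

P ∩ Q = {1,2,3,8,13,16}
(P ∩ Q)ᶜ = {4,5,6,7,9,10,11,12,14,15,17}
Q ∪ (P ∩ Q)ᶜ = {1,2,3,4,5,6,7,8,9,10,11,12,13,14,15,16,17}
Q △ (Q ∪ (P ∩ Q)ᶜ) = {4,5,6,7,9,10,11,12,14,15}
P \ (Q △ (Q ∪ (P ∩ Q)ᶜ)) = {1,2,3,8,13,16}

{1,2,3,8,13,16}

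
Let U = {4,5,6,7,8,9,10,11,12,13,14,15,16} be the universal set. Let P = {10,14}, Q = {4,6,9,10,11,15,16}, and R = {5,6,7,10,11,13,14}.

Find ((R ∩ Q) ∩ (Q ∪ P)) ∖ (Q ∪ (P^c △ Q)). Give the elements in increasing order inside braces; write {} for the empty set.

{}

R ∩ Q = {6,10,11}
Q ∪ P = {4,6,9,10,11,14,15,16}
(R ∩ Q) ∩ (Q ∪ P) = {6,10,11}
P^c = {4,5,6,7,8,9,11,12,13,15,16}
P^c △ Q = {5,7,8,10,12,13}
Q ∪ (P^c △ Q) = {4,5,6,7,8,9,10,11,12,13,15,16}
((R ∩ Q) ∩ (Q ∪ P)) ∖ (Q ∪ (P^c △ Q)) = {}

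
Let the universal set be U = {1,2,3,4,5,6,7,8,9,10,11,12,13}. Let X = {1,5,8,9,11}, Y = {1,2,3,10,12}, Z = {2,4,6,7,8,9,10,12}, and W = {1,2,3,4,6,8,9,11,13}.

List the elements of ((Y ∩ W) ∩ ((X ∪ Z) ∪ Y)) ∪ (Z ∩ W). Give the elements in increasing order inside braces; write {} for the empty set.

Y ∩ W = {1,2,3}
X ∪ Z = {1,2,4,5,6,7,8,9,10,11,12}
(X ∪ Z) ∪ Y = {1,2,3,4,5,6,7,8,9,10,11,12}
(Y ∩ W) ∩ ((X ∪ Z) ∪ Y) = {1,2,3}
Z ∩ W = {2,4,6,8,9}
((Y ∩ W) ∩ ((X ∪ Z) ∪ Y)) ∪ (Z ∩ W) = {1,2,3,4,6,8,9}

{1,2,3,4,6,8,9}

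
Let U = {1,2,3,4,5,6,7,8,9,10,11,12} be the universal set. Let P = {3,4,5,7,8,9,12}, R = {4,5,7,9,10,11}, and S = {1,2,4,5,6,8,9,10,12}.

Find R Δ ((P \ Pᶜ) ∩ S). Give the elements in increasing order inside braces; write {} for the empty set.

{7,8,10,11,12}

Pᶜ = {1,2,6,10,11}
P \ Pᶜ = {3,4,5,7,8,9,12}
(P \ Pᶜ) ∩ S = {4,5,8,9,12}
R Δ ((P \ Pᶜ) ∩ S) = {7,8,10,11,12}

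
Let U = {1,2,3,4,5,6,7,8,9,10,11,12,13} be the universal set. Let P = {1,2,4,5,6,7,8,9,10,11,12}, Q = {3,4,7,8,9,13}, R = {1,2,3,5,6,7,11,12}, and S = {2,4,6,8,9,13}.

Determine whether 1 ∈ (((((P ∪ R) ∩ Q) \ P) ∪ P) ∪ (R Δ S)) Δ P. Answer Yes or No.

No

1 ∈ P and 1 ∈ R, so 1 ∈ P ∪ R
1 ∈ (P ∪ R) and 1 ∉ Q, so 1 ∉ (P ∪ R) ∩ Q
1 ∉ ((P ∪ R) ∩ Q) and 1 ∈ P, so 1 ∉ ((P ∪ R) ∩ Q) \ P
1 ∉ (((P ∪ R) ∩ Q) \ P) and 1 ∈ P, so 1 ∈ (((P ∪ R) ∩ Q) \ P) ∪ P
1 ∈ R and 1 ∉ S, so 1 ∈ R Δ S
1 ∈ ((((P ∪ R) ∩ Q) \ P) ∪ P) and 1 ∈ (R Δ S), so 1 ∈ ((((P ∪ R) ∩ Q) \ P) ∪ P) ∪ (R Δ S)
1 ∈ (((((P ∪ R) ∩ Q) \ P) ∪ P) ∪ (R Δ S)) and 1 ∈ P, so 1 ∉ (((((P ∪ R) ∩ Q) \ P) ∪ P) ∪ (R Δ S)) Δ P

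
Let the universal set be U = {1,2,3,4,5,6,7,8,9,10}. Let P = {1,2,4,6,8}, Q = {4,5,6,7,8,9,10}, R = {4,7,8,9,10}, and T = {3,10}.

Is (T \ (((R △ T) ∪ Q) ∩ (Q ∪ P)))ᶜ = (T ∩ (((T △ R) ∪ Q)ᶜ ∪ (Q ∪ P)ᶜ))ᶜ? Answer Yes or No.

Yes

R △ T = {3,4,7,8,9}
(R △ T) ∪ Q = {3,4,5,6,7,8,9,10}
Q ∪ P = {1,2,4,5,6,7,8,9,10}
((R △ T) ∪ Q) ∩ (Q ∪ P) = {4,5,6,7,8,9,10}
T \ (((R △ T) ∪ Q) ∩ (Q ∪ P)) = {3}
(T \ (((R △ T) ∪ Q) ∩ (Q ∪ P)))ᶜ = {1,2,4,5,6,7,8,9,10}
T △ R = {3,4,7,8,9}
(T △ R) ∪ Q = {3,4,5,6,7,8,9,10}
((T △ R) ∪ Q)ᶜ = {1,2}
(Q ∪ P)ᶜ = {3}
((T △ R) ∪ Q)ᶜ ∪ (Q ∪ P)ᶜ = {1,2,3}
T ∩ (((T △ R) ∪ Q)ᶜ ∪ (Q ∪ P)ᶜ) = {3}
(T ∩ (((T △ R) ∪ Q)ᶜ ∪ (Q ∪ P)ᶜ))ᶜ = {1,2,4,5,6,7,8,9,10}
Both equal {1,2,4,5,6,7,8,9,10}, so (T \ (((R △ T) ∪ Q) ∩ (Q ∪ P)))ᶜ = (T ∩ (((T △ R) ∪ Q)ᶜ ∪ (Q ∪ P)ᶜ))ᶜ.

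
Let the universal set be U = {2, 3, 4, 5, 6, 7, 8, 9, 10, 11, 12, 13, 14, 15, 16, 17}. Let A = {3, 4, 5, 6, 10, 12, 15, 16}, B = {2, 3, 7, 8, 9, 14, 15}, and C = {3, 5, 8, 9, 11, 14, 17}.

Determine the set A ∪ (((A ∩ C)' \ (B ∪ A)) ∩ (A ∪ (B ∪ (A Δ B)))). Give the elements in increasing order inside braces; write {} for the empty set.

A ∩ C = {3, 5}
(A ∩ C)' = {2, 4, 6, 7, 8, 9, 10, 11, 12, 13, 14, 15, 16, 17}
B ∪ A = {2, 3, 4, 5, 6, 7, 8, 9, 10, 12, 14, 15, 16}
(A ∩ C)' \ (B ∪ A) = {11, 13, 17}
A Δ B = {2, 4, 5, 6, 7, 8, 9, 10, 12, 14, 16}
B ∪ (A Δ B) = {2, 3, 4, 5, 6, 7, 8, 9, 10, 12, 14, 15, 16}
A ∪ (B ∪ (A Δ B)) = {2, 3, 4, 5, 6, 7, 8, 9, 10, 12, 14, 15, 16}
((A ∩ C)' \ (B ∪ A)) ∩ (A ∪ (B ∪ (A Δ B))) = {}
A ∪ (((A ∩ C)' \ (B ∪ A)) ∩ (A ∪ (B ∪ (A Δ B)))) = {3, 4, 5, 6, 10, 12, 15, 16}

{3, 4, 5, 6, 10, 12, 15, 16}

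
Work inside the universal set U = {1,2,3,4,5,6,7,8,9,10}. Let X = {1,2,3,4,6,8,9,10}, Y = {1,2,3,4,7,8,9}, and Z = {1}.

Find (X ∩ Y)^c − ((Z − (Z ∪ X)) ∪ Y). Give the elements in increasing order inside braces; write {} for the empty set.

{5,6,10}

X ∩ Y = {1,2,3,4,8,9}
(X ∩ Y)^c = {5,6,7,10}
Z ∪ X = {1,2,3,4,6,8,9,10}
Z − (Z ∪ X) = {}
(Z − (Z ∪ X)) ∪ Y = {1,2,3,4,7,8,9}
(X ∩ Y)^c − ((Z − (Z ∪ X)) ∪ Y) = {5,6,10}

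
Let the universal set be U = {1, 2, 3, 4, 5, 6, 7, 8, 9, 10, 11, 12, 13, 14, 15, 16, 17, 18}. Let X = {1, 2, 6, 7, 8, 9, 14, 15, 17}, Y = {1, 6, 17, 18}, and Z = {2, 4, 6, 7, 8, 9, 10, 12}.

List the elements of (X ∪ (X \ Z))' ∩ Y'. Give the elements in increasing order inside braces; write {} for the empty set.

X \ Z = {1, 14, 15, 17}
X ∪ (X \ Z) = {1, 2, 6, 7, 8, 9, 14, 15, 17}
(X ∪ (X \ Z))' = {3, 4, 5, 10, 11, 12, 13, 16, 18}
Y' = {2, 3, 4, 5, 7, 8, 9, 10, 11, 12, 13, 14, 15, 16}
(X ∪ (X \ Z))' ∩ Y' = {3, 4, 5, 10, 11, 12, 13, 16}

{3, 4, 5, 10, 11, 12, 13, 16}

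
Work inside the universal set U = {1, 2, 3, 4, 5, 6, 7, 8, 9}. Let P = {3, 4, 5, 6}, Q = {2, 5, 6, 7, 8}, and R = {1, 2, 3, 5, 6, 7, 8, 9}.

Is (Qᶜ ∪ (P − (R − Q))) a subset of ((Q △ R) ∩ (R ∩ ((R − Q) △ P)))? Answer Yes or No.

No

Qᶜ = {1, 3, 4, 9}
R − Q = {1, 3, 9}
P − (R − Q) = {4, 5, 6}
Qᶜ ∪ (P − (R − Q)) = {1, 3, 4, 5, 6, 9}
Q △ R = {1, 3, 9}
(R − Q) △ P = {1, 4, 5, 6, 9}
R ∩ ((R − Q) △ P) = {1, 5, 6, 9}
(Q △ R) ∩ (R ∩ ((R − Q) △ P)) = {1, 9}
3 ∈ Qᶜ ∪ (P − (R − Q)) but 3 ∉ (Q △ R) ∩ (R ∩ ((R − Q) △ P)), so the inclusion fails.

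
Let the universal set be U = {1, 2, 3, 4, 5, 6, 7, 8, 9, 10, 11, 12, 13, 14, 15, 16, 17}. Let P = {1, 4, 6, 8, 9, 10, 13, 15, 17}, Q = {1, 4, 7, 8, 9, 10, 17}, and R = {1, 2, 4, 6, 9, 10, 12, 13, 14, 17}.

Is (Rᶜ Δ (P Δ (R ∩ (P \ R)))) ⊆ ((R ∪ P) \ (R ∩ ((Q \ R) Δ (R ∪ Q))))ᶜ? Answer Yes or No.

Yes

Rᶜ = {3, 5, 7, 8, 11, 15, 16}
P \ R = {8, 15}
R ∩ (P \ R) = {}
P Δ (R ∩ (P \ R)) = {1, 4, 6, 8, 9, 10, 13, 15, 17}
Rᶜ Δ (P Δ (R ∩ (P \ R))) = {1, 3, 4, 5, 6, 7, 9, 10, 11, 13, 16, 17}
R ∪ P = {1, 2, 4, 6, 8, 9, 10, 12, 13, 14, 15, 17}
Q \ R = {7, 8}
R ∪ Q = {1, 2, 4, 6, 7, 8, 9, 10, 12, 13, 14, 17}
(Q \ R) Δ (R ∪ Q) = {1, 2, 4, 6, 9, 10, 12, 13, 14, 17}
R ∩ ((Q \ R) Δ (R ∪ Q)) = {1, 2, 4, 6, 9, 10, 12, 13, 14, 17}
(R ∪ P) \ (R ∩ ((Q \ R) Δ (R ∪ Q))) = {8, 15}
((R ∪ P) \ (R ∩ ((Q \ R) Δ (R ∪ Q))))ᶜ = {1, 2, 3, 4, 5, 6, 7, 9, 10, 11, 12, 13, 14, 16, 17}
Every element of {1, 3, 4, 5, 6, 7, 9, 10, 11, 13, 16, 17} is in {1, 2, 3, 4, 5, 6, 7, 9, 10, 11, 12, 13, 14, 16, 17}, so Rᶜ Δ (P Δ (R ∩ (P \ R))) ⊆ ((R ∪ P) \ (R ∩ ((Q \ R) Δ (R ∪ Q))))ᶜ.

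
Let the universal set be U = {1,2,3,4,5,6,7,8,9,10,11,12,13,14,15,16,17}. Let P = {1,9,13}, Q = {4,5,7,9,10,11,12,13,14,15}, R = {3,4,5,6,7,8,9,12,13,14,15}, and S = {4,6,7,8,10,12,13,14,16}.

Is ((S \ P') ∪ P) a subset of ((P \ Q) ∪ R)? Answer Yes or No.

Yes

P' = {2,3,4,5,6,7,8,10,11,12,14,15,16,17}
S \ P' = {13}
(S \ P') ∪ P = {1,9,13}
P \ Q = {1}
(P \ Q) ∪ R = {1,3,4,5,6,7,8,9,12,13,14,15}
Every element of {1,9,13} is in {1,3,4,5,6,7,8,9,12,13,14,15}, so (S \ P') ∪ P ⊆ (P \ Q) ∪ R.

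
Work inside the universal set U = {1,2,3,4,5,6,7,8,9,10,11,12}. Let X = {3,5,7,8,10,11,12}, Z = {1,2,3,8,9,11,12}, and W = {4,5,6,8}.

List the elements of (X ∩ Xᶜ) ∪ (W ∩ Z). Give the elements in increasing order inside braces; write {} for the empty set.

Xᶜ = {1,2,4,6,9}
X ∩ Xᶜ = {}
W ∩ Z = {8}
(X ∩ Xᶜ) ∪ (W ∩ Z) = {8}

{8}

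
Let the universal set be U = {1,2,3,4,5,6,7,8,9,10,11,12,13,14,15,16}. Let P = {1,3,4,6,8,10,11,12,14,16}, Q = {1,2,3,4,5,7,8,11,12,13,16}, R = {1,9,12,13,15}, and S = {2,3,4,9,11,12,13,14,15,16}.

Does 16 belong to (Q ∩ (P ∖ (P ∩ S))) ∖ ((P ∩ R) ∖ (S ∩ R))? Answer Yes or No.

16 ∈ P and 16 ∈ S, so 16 ∈ P ∩ S
16 ∈ P and 16 ∈ (P ∩ S), so 16 ∉ P ∖ (P ∩ S)
16 ∈ Q and 16 ∉ (P ∖ (P ∩ S)), so 16 ∉ Q ∩ (P ∖ (P ∩ S))
16 ∈ P and 16 ∉ R, so 16 ∉ P ∩ R
16 ∈ S and 16 ∉ R, so 16 ∉ S ∩ R
16 ∉ (P ∩ R) and 16 ∉ (S ∩ R), so 16 ∉ (P ∩ R) ∖ (S ∩ R)
16 ∉ (Q ∩ (P ∖ (P ∩ S))) and 16 ∉ ((P ∩ R) ∖ (S ∩ R)), so 16 ∉ (Q ∩ (P ∖ (P ∩ S))) ∖ ((P ∩ R) ∖ (S ∩ R))

No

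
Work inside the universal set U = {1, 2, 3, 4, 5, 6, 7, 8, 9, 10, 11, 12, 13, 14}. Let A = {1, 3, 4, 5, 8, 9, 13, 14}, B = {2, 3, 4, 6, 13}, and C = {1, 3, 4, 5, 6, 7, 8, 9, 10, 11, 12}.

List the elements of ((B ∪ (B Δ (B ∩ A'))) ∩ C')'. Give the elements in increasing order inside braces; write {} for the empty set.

{1, 3, 4, 5, 6, 7, 8, 9, 10, 11, 12, 14}

A' = {2, 6, 7, 10, 11, 12}
B ∩ A' = {2, 6}
B Δ (B ∩ A') = {3, 4, 13}
B ∪ (B Δ (B ∩ A')) = {2, 3, 4, 6, 13}
C' = {2, 13, 14}
(B ∪ (B Δ (B ∩ A'))) ∩ C' = {2, 13}
((B ∪ (B Δ (B ∩ A'))) ∩ C')' = {1, 3, 4, 5, 6, 7, 8, 9, 10, 11, 12, 14}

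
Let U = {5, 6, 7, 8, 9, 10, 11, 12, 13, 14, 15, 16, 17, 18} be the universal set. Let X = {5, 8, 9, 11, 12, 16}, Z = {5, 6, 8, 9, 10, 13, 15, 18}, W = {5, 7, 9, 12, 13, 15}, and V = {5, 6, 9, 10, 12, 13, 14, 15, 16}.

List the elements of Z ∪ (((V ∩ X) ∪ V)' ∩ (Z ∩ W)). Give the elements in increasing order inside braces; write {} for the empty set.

V ∩ X = {5, 9, 12, 16}
(V ∩ X) ∪ V = {5, 6, 9, 10, 12, 13, 14, 15, 16}
((V ∩ X) ∪ V)' = {7, 8, 11, 17, 18}
Z ∩ W = {5, 9, 13, 15}
((V ∩ X) ∪ V)' ∩ (Z ∩ W) = {}
Z ∪ (((V ∩ X) ∪ V)' ∩ (Z ∩ W)) = {5, 6, 8, 9, 10, 13, 15, 18}

{5, 6, 8, 9, 10, 13, 15, 18}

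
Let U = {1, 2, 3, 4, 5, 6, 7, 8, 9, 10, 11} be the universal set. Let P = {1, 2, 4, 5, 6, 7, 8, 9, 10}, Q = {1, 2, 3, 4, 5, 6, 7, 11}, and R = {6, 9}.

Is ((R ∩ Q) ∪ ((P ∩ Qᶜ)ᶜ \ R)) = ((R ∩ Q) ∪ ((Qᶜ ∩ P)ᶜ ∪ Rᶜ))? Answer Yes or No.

R ∩ Q = {6}
Qᶜ = {8, 9, 10}
P ∩ Qᶜ = {8, 9, 10}
(P ∩ Qᶜ)ᶜ = {1, 2, 3, 4, 5, 6, 7, 11}
(P ∩ Qᶜ)ᶜ \ R = {1, 2, 3, 4, 5, 7, 11}
(R ∩ Q) ∪ ((P ∩ Qᶜ)ᶜ \ R) = {1, 2, 3, 4, 5, 6, 7, 11}
Qᶜ ∩ P = {8, 9, 10}
(Qᶜ ∩ P)ᶜ = {1, 2, 3, 4, 5, 6, 7, 11}
Rᶜ = {1, 2, 3, 4, 5, 7, 8, 10, 11}
(Qᶜ ∩ P)ᶜ ∪ Rᶜ = {1, 2, 3, 4, 5, 6, 7, 8, 10, 11}
(R ∩ Q) ∪ ((Qᶜ ∩ P)ᶜ ∪ Rᶜ) = {1, 2, 3, 4, 5, 6, 7, 8, 10, 11}
8 ∈ (R ∩ Q) ∪ ((Qᶜ ∩ P)ᶜ ∪ Rᶜ) but 8 ∉ (R ∩ Q) ∪ ((P ∩ Qᶜ)ᶜ \ R), so they differ.

No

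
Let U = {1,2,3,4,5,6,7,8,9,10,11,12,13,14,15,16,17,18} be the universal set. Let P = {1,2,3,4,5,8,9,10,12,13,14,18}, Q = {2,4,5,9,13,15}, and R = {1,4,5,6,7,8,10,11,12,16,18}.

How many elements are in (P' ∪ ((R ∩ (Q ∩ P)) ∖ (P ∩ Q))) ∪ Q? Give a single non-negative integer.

11

P' = {6,7,11,15,16,17}
Q ∩ P = {2,4,5,9,13}
R ∩ (Q ∩ P) = {4,5}
P ∩ Q = {2,4,5,9,13}
(R ∩ (Q ∩ P)) ∖ (P ∩ Q) = {}
P' ∪ ((R ∩ (Q ∩ P)) ∖ (P ∩ Q)) = {6,7,11,15,16,17}
(P' ∪ ((R ∩ (Q ∩ P)) ∖ (P ∩ Q))) ∪ Q = {2,4,5,6,7,9,11,13,15,16,17}
|(P' ∪ ((R ∩ (Q ∩ P)) ∖ (P ∩ Q))) ∪ Q| = 11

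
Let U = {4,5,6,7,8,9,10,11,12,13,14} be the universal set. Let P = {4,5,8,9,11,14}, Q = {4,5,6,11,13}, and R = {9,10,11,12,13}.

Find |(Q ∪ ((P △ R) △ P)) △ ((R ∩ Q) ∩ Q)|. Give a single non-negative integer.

6

P △ R = {4,5,8,10,12,13,14}
(P △ R) △ P = {9,10,11,12,13}
Q ∪ ((P △ R) △ P) = {4,5,6,9,10,11,12,13}
R ∩ Q = {11,13}
(R ∩ Q) ∩ Q = {11,13}
(Q ∪ ((P △ R) △ P)) △ ((R ∩ Q) ∩ Q) = {4,5,6,9,10,12}
|(Q ∪ ((P △ R) △ P)) △ ((R ∩ Q) ∩ Q)| = 6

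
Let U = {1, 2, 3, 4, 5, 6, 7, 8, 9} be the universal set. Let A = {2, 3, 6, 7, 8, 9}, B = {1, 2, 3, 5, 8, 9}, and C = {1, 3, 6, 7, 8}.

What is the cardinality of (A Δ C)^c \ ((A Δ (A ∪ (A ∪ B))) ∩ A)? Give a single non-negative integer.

A Δ C = {1, 2, 9}
(A Δ C)^c = {3, 4, 5, 6, 7, 8}
A ∪ B = {1, 2, 3, 5, 6, 7, 8, 9}
A ∪ (A ∪ B) = {1, 2, 3, 5, 6, 7, 8, 9}
A Δ (A ∪ (A ∪ B)) = {1, 5}
(A Δ (A ∪ (A ∪ B))) ∩ A = {}
(A Δ C)^c \ ((A Δ (A ∪ (A ∪ B))) ∩ A) = {3, 4, 5, 6, 7, 8}
|(A Δ C)^c \ ((A Δ (A ∪ (A ∪ B))) ∩ A)| = 6

6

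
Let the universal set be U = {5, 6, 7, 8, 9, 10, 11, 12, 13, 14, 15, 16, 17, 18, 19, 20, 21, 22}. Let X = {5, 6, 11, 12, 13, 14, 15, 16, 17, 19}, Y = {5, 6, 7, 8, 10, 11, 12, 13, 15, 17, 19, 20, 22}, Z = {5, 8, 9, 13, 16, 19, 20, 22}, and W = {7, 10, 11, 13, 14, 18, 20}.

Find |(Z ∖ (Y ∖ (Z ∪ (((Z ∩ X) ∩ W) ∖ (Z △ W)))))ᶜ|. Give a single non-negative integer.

10

Z ∩ X = {5, 13, 16, 19}
(Z ∩ X) ∩ W = {13}
Z △ W = {5, 7, 8, 9, 10, 11, 14, 16, 18, 19, 22}
((Z ∩ X) ∩ W) ∖ (Z △ W) = {13}
Z ∪ (((Z ∩ X) ∩ W) ∖ (Z △ W)) = {5, 8, 9, 13, 16, 19, 20, 22}
Y ∖ (Z ∪ (((Z ∩ X) ∩ W) ∖ (Z △ W))) = {6, 7, 10, 11, 12, 15, 17}
Z ∖ (Y ∖ (Z ∪ (((Z ∩ X) ∩ W) ∖ (Z △ W)))) = {5, 8, 9, 13, 16, 19, 20, 22}
(Z ∖ (Y ∖ (Z ∪ (((Z ∩ X) ∩ W) ∖ (Z △ W)))))ᶜ = {6, 7, 10, 11, 12, 14, 15, 17, 18, 21}
|(Z ∖ (Y ∖ (Z ∪ (((Z ∩ X) ∩ W) ∖ (Z △ W)))))ᶜ| = 10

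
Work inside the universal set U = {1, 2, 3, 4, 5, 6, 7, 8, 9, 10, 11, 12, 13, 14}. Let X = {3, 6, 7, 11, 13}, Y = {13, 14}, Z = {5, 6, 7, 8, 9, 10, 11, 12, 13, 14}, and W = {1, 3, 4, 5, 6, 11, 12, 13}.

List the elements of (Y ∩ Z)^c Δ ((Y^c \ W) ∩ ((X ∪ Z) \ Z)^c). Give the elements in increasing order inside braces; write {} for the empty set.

{1, 3, 4, 5, 6, 11, 12}

Y ∩ Z = {13, 14}
(Y ∩ Z)^c = {1, 2, 3, 4, 5, 6, 7, 8, 9, 10, 11, 12}
Y^c = {1, 2, 3, 4, 5, 6, 7, 8, 9, 10, 11, 12}
Y^c \ W = {2, 7, 8, 9, 10}
X ∪ Z = {3, 5, 6, 7, 8, 9, 10, 11, 12, 13, 14}
(X ∪ Z) \ Z = {3}
((X ∪ Z) \ Z)^c = {1, 2, 4, 5, 6, 7, 8, 9, 10, 11, 12, 13, 14}
(Y^c \ W) ∩ ((X ∪ Z) \ Z)^c = {2, 7, 8, 9, 10}
(Y ∩ Z)^c Δ ((Y^c \ W) ∩ ((X ∪ Z) \ Z)^c) = {1, 3, 4, 5, 6, 11, 12}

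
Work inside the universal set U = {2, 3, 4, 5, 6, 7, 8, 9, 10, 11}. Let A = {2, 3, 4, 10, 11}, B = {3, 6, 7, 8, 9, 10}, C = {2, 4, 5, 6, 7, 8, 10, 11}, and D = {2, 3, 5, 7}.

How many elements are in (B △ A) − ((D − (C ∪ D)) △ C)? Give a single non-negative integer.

B △ A = {2, 4, 6, 7, 8, 9, 11}
C ∪ D = {2, 3, 4, 5, 6, 7, 8, 10, 11}
D − (C ∪ D) = {}
(D − (C ∪ D)) △ C = {2, 4, 5, 6, 7, 8, 10, 11}
(B △ A) − ((D − (C ∪ D)) △ C) = {9}
|(B △ A) − ((D − (C ∪ D)) △ C)| = 1

1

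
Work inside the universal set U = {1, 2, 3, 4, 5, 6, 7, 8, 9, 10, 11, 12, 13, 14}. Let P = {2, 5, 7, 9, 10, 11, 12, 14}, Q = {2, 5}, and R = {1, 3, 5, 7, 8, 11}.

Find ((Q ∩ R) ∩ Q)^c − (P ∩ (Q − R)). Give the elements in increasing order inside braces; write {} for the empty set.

{1, 3, 4, 6, 7, 8, 9, 10, 11, 12, 13, 14}

Q ∩ R = {5}
(Q ∩ R) ∩ Q = {5}
((Q ∩ R) ∩ Q)^c = {1, 2, 3, 4, 6, 7, 8, 9, 10, 11, 12, 13, 14}
Q − R = {2}
P ∩ (Q − R) = {2}
((Q ∩ R) ∩ Q)^c − (P ∩ (Q − R)) = {1, 3, 4, 6, 7, 8, 9, 10, 11, 12, 13, 14}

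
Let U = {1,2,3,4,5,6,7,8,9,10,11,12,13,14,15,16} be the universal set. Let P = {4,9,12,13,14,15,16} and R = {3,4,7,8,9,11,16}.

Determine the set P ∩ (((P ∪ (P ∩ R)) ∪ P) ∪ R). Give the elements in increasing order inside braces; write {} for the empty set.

P ∩ R = {4,9,16}
P ∪ (P ∩ R) = {4,9,12,13,14,15,16}
(P ∪ (P ∩ R)) ∪ P = {4,9,12,13,14,15,16}
((P ∪ (P ∩ R)) ∪ P) ∪ R = {3,4,7,8,9,11,12,13,14,15,16}
P ∩ (((P ∪ (P ∩ R)) ∪ P) ∪ R) = {4,9,12,13,14,15,16}

{4,9,12,13,14,15,16}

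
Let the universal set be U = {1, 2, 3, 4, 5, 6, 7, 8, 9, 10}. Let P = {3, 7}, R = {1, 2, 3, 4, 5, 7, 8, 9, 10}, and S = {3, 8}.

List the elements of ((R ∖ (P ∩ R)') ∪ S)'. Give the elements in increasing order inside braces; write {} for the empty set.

P ∩ R = {3, 7}
(P ∩ R)' = {1, 2, 4, 5, 6, 8, 9, 10}
R ∖ (P ∩ R)' = {3, 7}
(R ∖ (P ∩ R)') ∪ S = {3, 7, 8}
((R ∖ (P ∩ R)') ∪ S)' = {1, 2, 4, 5, 6, 9, 10}

{1, 2, 4, 5, 6, 9, 10}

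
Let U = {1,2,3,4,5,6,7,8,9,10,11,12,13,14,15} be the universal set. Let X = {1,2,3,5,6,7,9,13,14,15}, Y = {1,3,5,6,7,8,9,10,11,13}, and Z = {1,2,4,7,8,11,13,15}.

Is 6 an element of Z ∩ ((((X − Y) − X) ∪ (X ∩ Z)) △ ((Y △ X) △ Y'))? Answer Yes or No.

No

6 ∈ X and 6 ∈ Y, so 6 ∉ X − Y
6 ∉ (X − Y) and 6 ∈ X, so 6 ∉ (X − Y) − X
6 ∈ X and 6 ∉ Z, so 6 ∉ X ∩ Z
6 ∉ ((X − Y) − X) and 6 ∉ (X ∩ Z), so 6 ∉ ((X − Y) − X) ∪ (X ∩ Z)
6 ∈ Y and 6 ∈ X, so 6 ∉ Y △ X
6 ∈ Y, so 6 ∉ Y'
6 ∉ (Y △ X) and 6 ∉ Y', so 6 ∉ (Y △ X) △ Y'
6 ∉ (((X − Y) − X) ∪ (X ∩ Z)) and 6 ∉ ((Y △ X) △ Y'), so 6 ∉ (((X − Y) − X) ∪ (X ∩ Z)) △ ((Y △ X) △ Y')
6 ∉ Z and 6 ∉ ((((X − Y) − X) ∪ (X ∩ Z)) △ ((Y △ X) △ Y')), so 6 ∉ Z ∩ ((((X − Y) − X) ∪ (X ∩ Z)) △ ((Y △ X) △ Y'))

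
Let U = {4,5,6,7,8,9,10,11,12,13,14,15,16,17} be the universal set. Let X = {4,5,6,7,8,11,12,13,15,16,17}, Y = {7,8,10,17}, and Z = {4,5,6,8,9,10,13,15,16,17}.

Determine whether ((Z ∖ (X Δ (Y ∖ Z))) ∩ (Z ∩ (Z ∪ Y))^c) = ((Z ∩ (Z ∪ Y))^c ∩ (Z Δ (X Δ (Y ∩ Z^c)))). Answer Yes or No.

Y ∖ Z = {7}
X Δ (Y ∖ Z) = {4,5,6,8,11,12,13,15,16,17}
Z ∖ (X Δ (Y ∖ Z)) = {9,10}
Z ∪ Y = {4,5,6,7,8,9,10,13,15,16,17}
Z ∩ (Z ∪ Y) = {4,5,6,8,9,10,13,15,16,17}
(Z ∩ (Z ∪ Y))^c = {7,11,12,14}
(Z ∖ (X Δ (Y ∖ Z))) ∩ (Z ∩ (Z ∪ Y))^c = {}
Z^c = {7,11,12,14}
Y ∩ Z^c = {7}
X Δ (Y ∩ Z^c) = {4,5,6,8,11,12,13,15,16,17}
Z Δ (X Δ (Y ∩ Z^c)) = {9,10,11,12}
(Z ∩ (Z ∪ Y))^c ∩ (Z Δ (X Δ (Y ∩ Z^c))) = {11,12}
11 ∈ (Z ∩ (Z ∪ Y))^c ∩ (Z Δ (X Δ (Y ∩ Z^c))) but 11 ∉ (Z ∖ (X Δ (Y ∖ Z))) ∩ (Z ∩ (Z ∪ Y))^c, so they differ.

No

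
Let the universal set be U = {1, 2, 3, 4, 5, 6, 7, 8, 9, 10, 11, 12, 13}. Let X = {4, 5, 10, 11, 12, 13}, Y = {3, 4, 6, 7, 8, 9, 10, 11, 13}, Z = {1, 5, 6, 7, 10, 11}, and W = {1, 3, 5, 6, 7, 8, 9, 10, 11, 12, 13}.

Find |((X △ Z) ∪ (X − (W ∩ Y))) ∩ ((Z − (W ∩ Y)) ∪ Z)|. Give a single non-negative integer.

X △ Z = {1, 4, 6, 7, 12, 13}
W ∩ Y = {3, 6, 7, 8, 9, 10, 11, 13}
X − (W ∩ Y) = {4, 5, 12}
(X △ Z) ∪ (X − (W ∩ Y)) = {1, 4, 5, 6, 7, 12, 13}
Z − (W ∩ Y) = {1, 5}
(Z − (W ∩ Y)) ∪ Z = {1, 5, 6, 7, 10, 11}
((X △ Z) ∪ (X − (W ∩ Y))) ∩ ((Z − (W ∩ Y)) ∪ Z) = {1, 5, 6, 7}
|((X △ Z) ∪ (X − (W ∩ Y))) ∩ ((Z − (W ∩ Y)) ∪ Z)| = 4

4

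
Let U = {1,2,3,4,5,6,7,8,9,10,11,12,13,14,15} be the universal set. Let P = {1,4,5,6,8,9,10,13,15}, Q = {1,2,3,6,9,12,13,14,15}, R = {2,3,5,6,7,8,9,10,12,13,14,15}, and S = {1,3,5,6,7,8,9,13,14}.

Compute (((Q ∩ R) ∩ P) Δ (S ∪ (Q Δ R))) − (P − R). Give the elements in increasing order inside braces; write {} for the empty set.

{3,5,7,8,10,14,15}

Q ∩ R = {2,3,6,9,12,13,14,15}
(Q ∩ R) ∩ P = {6,9,13,15}
Q Δ R = {1,5,7,8,10}
S ∪ (Q Δ R) = {1,3,5,6,7,8,9,10,13,14}
((Q ∩ R) ∩ P) Δ (S ∪ (Q Δ R)) = {1,3,5,7,8,10,14,15}
P − R = {1,4}
(((Q ∩ R) ∩ P) Δ (S ∪ (Q Δ R))) − (P − R) = {3,5,7,8,10,14,15}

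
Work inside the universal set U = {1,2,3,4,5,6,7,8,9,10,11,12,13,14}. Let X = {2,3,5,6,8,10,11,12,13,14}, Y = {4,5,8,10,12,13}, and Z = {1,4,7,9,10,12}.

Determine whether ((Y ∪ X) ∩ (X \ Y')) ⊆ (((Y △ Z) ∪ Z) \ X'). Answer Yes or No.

Yes

Y ∪ X = {2,3,4,5,6,8,10,11,12,13,14}
Y' = {1,2,3,6,7,9,11,14}
X \ Y' = {5,8,10,12,13}
(Y ∪ X) ∩ (X \ Y') = {5,8,10,12,13}
Y △ Z = {1,5,7,8,9,13}
(Y △ Z) ∪ Z = {1,4,5,7,8,9,10,12,13}
X' = {1,4,7,9}
((Y △ Z) ∪ Z) \ X' = {5,8,10,12,13}
Every element of {5,8,10,12,13} is in {5,8,10,12,13}, so (Y ∪ X) ∩ (X \ Y') ⊆ ((Y △ Z) ∪ Z) \ X'.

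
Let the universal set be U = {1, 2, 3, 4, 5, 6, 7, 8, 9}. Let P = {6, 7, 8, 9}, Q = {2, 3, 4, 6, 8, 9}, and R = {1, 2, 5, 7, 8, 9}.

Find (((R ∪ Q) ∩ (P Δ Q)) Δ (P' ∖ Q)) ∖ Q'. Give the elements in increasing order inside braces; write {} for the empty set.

{2, 3, 4}

R ∪ Q = {1, 2, 3, 4, 5, 6, 7, 8, 9}
P Δ Q = {2, 3, 4, 7}
(R ∪ Q) ∩ (P Δ Q) = {2, 3, 4, 7}
P' = {1, 2, 3, 4, 5}
P' ∖ Q = {1, 5}
((R ∪ Q) ∩ (P Δ Q)) Δ (P' ∖ Q) = {1, 2, 3, 4, 5, 7}
Q' = {1, 5, 7}
(((R ∪ Q) ∩ (P Δ Q)) Δ (P' ∖ Q)) ∖ Q' = {2, 3, 4}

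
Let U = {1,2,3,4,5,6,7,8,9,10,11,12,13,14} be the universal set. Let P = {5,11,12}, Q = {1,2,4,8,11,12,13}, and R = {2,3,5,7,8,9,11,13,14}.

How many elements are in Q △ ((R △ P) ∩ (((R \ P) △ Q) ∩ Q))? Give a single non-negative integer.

R △ P = {2,3,7,8,9,12,13,14}
R \ P = {2,3,7,8,9,13,14}
(R \ P) △ Q = {1,3,4,7,9,11,12,14}
((R \ P) △ Q) ∩ Q = {1,4,11,12}
(R △ P) ∩ (((R \ P) △ Q) ∩ Q) = {12}
Q △ ((R △ P) ∩ (((R \ P) △ Q) ∩ Q)) = {1,2,4,8,11,13}
|Q △ ((R △ P) ∩ (((R \ P) △ Q) ∩ Q))| = 6

6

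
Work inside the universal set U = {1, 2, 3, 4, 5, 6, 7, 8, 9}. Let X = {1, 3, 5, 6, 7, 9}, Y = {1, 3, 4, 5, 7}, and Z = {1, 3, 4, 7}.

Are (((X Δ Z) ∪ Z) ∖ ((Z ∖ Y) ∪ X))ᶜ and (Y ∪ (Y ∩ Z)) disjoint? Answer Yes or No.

X Δ Z = {4, 5, 6, 9}
(X Δ Z) ∪ Z = {1, 3, 4, 5, 6, 7, 9}
Z ∖ Y = {}
(Z ∖ Y) ∪ X = {1, 3, 5, 6, 7, 9}
((X Δ Z) ∪ Z) ∖ ((Z ∖ Y) ∪ X) = {4}
(((X Δ Z) ∪ Z) ∖ ((Z ∖ Y) ∪ X))ᶜ = {1, 2, 3, 5, 6, 7, 8, 9}
Y ∩ Z = {1, 3, 4, 7}
Y ∪ (Y ∩ Z) = {1, 3, 4, 5, 7}
1 lies in both, so they are not disjoint.

No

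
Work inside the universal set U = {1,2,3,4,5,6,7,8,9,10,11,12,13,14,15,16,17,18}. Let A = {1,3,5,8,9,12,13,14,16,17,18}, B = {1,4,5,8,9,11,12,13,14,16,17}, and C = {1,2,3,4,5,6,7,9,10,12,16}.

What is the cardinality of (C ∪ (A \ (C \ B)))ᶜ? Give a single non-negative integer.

2

C \ B = {2,3,6,7,10}
A \ (C \ B) = {1,5,8,9,12,13,14,16,17,18}
C ∪ (A \ (C \ B)) = {1,2,3,4,5,6,7,8,9,10,12,13,14,16,17,18}
(C ∪ (A \ (C \ B)))ᶜ = {11,15}
|(C ∪ (A \ (C \ B)))ᶜ| = 2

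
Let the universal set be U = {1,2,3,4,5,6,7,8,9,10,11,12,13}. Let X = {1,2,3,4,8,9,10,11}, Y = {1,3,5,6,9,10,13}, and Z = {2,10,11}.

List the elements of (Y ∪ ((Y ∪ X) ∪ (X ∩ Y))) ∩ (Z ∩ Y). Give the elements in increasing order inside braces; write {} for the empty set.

{10}

Y ∪ X = {1,2,3,4,5,6,8,9,10,11,13}
X ∩ Y = {1,3,9,10}
(Y ∪ X) ∪ (X ∩ Y) = {1,2,3,4,5,6,8,9,10,11,13}
Y ∪ ((Y ∪ X) ∪ (X ∩ Y)) = {1,2,3,4,5,6,8,9,10,11,13}
Z ∩ Y = {10}
(Y ∪ ((Y ∪ X) ∪ (X ∩ Y))) ∩ (Z ∩ Y) = {10}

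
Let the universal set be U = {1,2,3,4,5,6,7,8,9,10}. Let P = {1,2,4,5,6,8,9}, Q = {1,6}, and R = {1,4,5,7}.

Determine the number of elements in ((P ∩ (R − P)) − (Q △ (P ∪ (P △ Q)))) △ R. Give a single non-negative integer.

R − P = {7}
P ∩ (R − P) = {}
P △ Q = {2,4,5,8,9}
P ∪ (P △ Q) = {1,2,4,5,6,8,9}
Q △ (P ∪ (P △ Q)) = {2,4,5,8,9}
(P ∩ (R − P)) − (Q △ (P ∪ (P △ Q))) = {}
((P ∩ (R − P)) − (Q △ (P ∪ (P △ Q)))) △ R = {1,4,5,7}
|((P ∩ (R − P)) − (Q △ (P ∪ (P △ Q)))) △ R| = 4

4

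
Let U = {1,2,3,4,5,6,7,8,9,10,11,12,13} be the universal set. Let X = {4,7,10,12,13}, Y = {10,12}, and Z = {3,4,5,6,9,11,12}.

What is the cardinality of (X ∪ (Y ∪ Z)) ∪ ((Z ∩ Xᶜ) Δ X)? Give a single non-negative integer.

Y ∪ Z = {3,4,5,6,9,10,11,12}
X ∪ (Y ∪ Z) = {3,4,5,6,7,9,10,11,12,13}
Xᶜ = {1,2,3,5,6,8,9,11}
Z ∩ Xᶜ = {3,5,6,9,11}
(Z ∩ Xᶜ) Δ X = {3,4,5,6,7,9,10,11,12,13}
(X ∪ (Y ∪ Z)) ∪ ((Z ∩ Xᶜ) Δ X) = {3,4,5,6,7,9,10,11,12,13}
|(X ∪ (Y ∪ Z)) ∪ ((Z ∩ Xᶜ) Δ X)| = 10

10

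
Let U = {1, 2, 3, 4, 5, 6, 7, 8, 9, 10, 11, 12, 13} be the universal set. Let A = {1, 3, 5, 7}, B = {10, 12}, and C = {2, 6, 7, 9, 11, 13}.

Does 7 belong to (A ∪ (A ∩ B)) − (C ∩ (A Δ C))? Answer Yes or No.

Yes

7 ∈ A and 7 ∉ B, so 7 ∉ A ∩ B
7 ∈ A and 7 ∉ (A ∩ B), so 7 ∈ A ∪ (A ∩ B)
7 ∈ A and 7 ∈ C, so 7 ∉ A Δ C
7 ∈ C and 7 ∉ (A Δ C), so 7 ∉ C ∩ (A Δ C)
7 ∈ (A ∪ (A ∩ B)) and 7 ∉ (C ∩ (A Δ C)), so 7 ∈ (A ∪ (A ∩ B)) − (C ∩ (A Δ C))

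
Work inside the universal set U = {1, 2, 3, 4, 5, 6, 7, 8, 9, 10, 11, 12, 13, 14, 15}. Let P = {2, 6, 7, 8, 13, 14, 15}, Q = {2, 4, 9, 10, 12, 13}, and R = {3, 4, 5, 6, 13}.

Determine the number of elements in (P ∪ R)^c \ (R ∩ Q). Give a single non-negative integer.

P ∪ R = {2, 3, 4, 5, 6, 7, 8, 13, 14, 15}
(P ∪ R)^c = {1, 9, 10, 11, 12}
R ∩ Q = {4, 13}
(P ∪ R)^c \ (R ∩ Q) = {1, 9, 10, 11, 12}
|(P ∪ R)^c \ (R ∩ Q)| = 5

5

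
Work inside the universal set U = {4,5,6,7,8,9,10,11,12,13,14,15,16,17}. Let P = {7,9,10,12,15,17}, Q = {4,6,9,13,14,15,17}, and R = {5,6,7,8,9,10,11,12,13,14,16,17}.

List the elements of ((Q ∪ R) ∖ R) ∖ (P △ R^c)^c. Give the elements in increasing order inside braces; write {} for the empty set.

Q ∪ R = {4,5,6,7,8,9,10,11,12,13,14,15,16,17}
(Q ∪ R) ∖ R = {4,15}
R^c = {4,15}
P △ R^c = {4,7,9,10,12,17}
(P △ R^c)^c = {5,6,8,11,13,14,15,16}
((Q ∪ R) ∖ R) ∖ (P △ R^c)^c = {4}

{4}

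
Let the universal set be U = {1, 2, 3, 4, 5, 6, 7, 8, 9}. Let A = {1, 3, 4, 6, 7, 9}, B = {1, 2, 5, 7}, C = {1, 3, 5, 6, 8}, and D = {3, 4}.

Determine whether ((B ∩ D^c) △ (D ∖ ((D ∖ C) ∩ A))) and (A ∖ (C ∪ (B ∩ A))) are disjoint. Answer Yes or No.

Yes

D^c = {1, 2, 5, 6, 7, 8, 9}
B ∩ D^c = {1, 2, 5, 7}
D ∖ C = {4}
(D ∖ C) ∩ A = {4}
D ∖ ((D ∖ C) ∩ A) = {3}
(B ∩ D^c) △ (D ∖ ((D ∖ C) ∩ A)) = {1, 2, 3, 5, 7}
B ∩ A = {1, 7}
C ∪ (B ∩ A) = {1, 3, 5, 6, 7, 8}
A ∖ (C ∪ (B ∩ A)) = {4, 9}
{1, 2, 3, 5, 7} and {4, 9} share no elements.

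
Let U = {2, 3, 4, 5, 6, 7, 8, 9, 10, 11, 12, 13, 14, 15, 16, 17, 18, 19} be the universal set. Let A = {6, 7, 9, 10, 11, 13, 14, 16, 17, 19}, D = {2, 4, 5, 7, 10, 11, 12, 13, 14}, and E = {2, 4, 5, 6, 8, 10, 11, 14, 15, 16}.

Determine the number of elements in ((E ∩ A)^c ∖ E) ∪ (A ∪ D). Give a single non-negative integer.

E ∩ A = {6, 10, 11, 14, 16}
(E ∩ A)^c = {2, 3, 4, 5, 7, 8, 9, 12, 13, 15, 17, 18, 19}
(E ∩ A)^c ∖ E = {3, 7, 9, 12, 13, 17, 18, 19}
A ∪ D = {2, 4, 5, 6, 7, 9, 10, 11, 12, 13, 14, 16, 17, 19}
((E ∩ A)^c ∖ E) ∪ (A ∪ D) = {2, 3, 4, 5, 6, 7, 9, 10, 11, 12, 13, 14, 16, 17, 18, 19}
|((E ∩ A)^c ∖ E) ∪ (A ∪ D)| = 16

16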